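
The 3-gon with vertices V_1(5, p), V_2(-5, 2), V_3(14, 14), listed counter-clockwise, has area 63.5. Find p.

15

The doubled signed area Σ (x_i y_{i+1} − x_{i+1} y_i) is linear in p.
With p=0 it equals -158; the coefficient of p is 19 (from the two edges through V_1).
So 19·p + -158 = 2·63.5 = 127 ⇒ p = 15.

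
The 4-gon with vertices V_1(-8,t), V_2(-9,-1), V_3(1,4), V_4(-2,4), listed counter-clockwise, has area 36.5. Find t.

The doubled signed area Σ (x_i y_{i+1} − x_{i+1} y_i) is linear in t.
With t=0 it equals 17; the coefficient of t is 7 (from the two edges through V_1).
So 7·t + 17 = 2·36.5 = 73 ⇒ t = 8.

8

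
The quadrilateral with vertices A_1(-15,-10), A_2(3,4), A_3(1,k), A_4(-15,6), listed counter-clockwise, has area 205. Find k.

The doubled signed area Σ (x_i y_{i+1} − x_{i+1} y_i) is linear in k.
With k=0 it equals 212; the coefficient of k is 18 (from the two edges through A_3).
So 18·k + 212 = 2·205 = 410 ⇒ k = 11.

11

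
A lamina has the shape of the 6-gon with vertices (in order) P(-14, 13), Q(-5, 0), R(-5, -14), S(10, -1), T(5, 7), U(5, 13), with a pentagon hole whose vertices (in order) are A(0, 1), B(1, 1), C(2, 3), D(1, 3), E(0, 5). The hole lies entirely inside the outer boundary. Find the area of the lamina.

Outer boundary:
Apply the shoelace formula: 2A = Σ (x_i·y_{i+1} − x_{i+1}·y_i), indices taken mod 6.
Σ = (65) + (70) + (145) + (75) + (30) + (247) = 632
Area = |Σ|/2 = 316.
Hole:
A→B: (0)(1) − (1)(1) = -1
B→C: (1)(3) − (2)(1) = 1
C→D: (2)(3) − (1)(3) = 3
D→E: (1)(5) − (0)(3) = 5
E→A: (0)(1) − (0)(5) = 0
Σ = 8
Area = |Σ|/2 = 4.
Net area = 316 − 4 = 312.

312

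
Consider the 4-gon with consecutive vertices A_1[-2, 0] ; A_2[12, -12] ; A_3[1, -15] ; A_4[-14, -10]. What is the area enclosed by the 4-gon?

192

Apply the shoelace formula: 2A = Σ (x_i·y_{i+1} − x_{i+1}·y_i), indices taken mod 4.
Σ = (24) + (-168) + (-220) + (-20) = -384
Area = |Σ|/2 = 192.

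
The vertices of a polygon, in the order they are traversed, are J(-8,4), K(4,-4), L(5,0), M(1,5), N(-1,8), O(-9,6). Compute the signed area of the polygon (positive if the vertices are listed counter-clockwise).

76

Apply the surveyor's formula: 2A = Σ (x_i·y_{i+1} − x_{i+1}·y_i), indices taken mod 6.
Cross-terms: 16, 20, 25, 13, 66, 12  ⇒  Σ = 152
Signed area = Σ/2 = 76 (positive ⇒ counter-clockwise traversal).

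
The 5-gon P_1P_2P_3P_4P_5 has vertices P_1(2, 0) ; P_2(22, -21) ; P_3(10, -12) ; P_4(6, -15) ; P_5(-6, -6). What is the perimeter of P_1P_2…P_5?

74

|P_1P_2| = √((20)² + (-21)²) = √841 = 29
|P_2P_3| = √((-12)² + (9)²) = √225 = 15
|P_3P_4| = √((-4)² + (-3)²) = √25 = 5
|P_4P_5| = √((-12)² + (9)²) = √225 = 15
|P_5P_1| = √((8)² + (6)²) = √100 = 10
Perimeter = 29 + 15 + 5 + 15 + 10 = 74.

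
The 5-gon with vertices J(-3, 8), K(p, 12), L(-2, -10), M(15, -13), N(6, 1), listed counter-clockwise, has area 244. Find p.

The doubled signed area Σ (x_i y_{i+1} − x_{i+1} y_i) is linear in p.
With p=0 it equals 308; the coefficient of p is -18 (from the two edges through K).
So -18·p + 308 = 2·244 = 488 ⇒ p = -10.

-10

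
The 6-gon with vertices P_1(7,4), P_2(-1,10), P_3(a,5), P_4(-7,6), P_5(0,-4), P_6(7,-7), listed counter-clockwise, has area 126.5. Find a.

The doubled signed area Σ (x_i y_{i+1} − x_{i+1} y_i) is linear in a.
With a=0 it equals 237; the coefficient of a is -4 (from the two edges through P_3).
So -4·a + 237 = 2·126.5 = 253 ⇒ a = -4.

-4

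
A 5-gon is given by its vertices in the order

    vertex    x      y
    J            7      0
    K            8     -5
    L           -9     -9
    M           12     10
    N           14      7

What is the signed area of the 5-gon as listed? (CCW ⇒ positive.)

Cross-terms: -35, -117, 18, -56, -49  ⇒  Σ = -239
Signed area = Σ/2 = -119.5 (negative ⇒ clockwise traversal).

-119.5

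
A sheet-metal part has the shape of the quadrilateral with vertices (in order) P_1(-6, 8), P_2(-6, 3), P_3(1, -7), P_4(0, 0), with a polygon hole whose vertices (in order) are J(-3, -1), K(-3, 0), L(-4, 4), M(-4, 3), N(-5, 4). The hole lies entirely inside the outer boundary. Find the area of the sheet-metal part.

Outer boundary:
Σ = (30) + (39) + (0) + (0) = 69
Area = |Σ|/2 = 34.5.
Hole:
Apply the shoelace formula: 2A = Σ (x_i·y_{i+1} − x_{i+1}·y_i), indices taken mod 5.
Σ = (-3) + (-12) + (4) + (-1) + (17) = 5
Area = |Σ|/2 = 2.5.
Net area = 34.5 − 2.5 = 32.

32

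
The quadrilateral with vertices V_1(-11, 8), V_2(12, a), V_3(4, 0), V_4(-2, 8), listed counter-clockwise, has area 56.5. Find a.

The doubled signed area Σ (x_i y_{i+1} − x_{i+1} y_i) is linear in a.
With a=0 it equals 8; the coefficient of a is -15 (from the two edges through V_2).
So -15·a + 8 = 2·56.5 = 113 ⇒ a = -7.

-7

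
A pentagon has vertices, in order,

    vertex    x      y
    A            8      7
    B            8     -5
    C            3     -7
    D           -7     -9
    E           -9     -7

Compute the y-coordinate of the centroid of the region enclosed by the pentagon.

-169/63

Apply the shoelace formula. First the cross-terms c_i = x_i·y_{i+1} − x_{i+1}·y_i:
  -96, -41, -76, -32, -7  ⇒  2A = -252, A = -126.
Then Σ (y_i + y_{i+1})·c_i = 2028, so ȳ = 2028 / (6·(-126)) = -169/63.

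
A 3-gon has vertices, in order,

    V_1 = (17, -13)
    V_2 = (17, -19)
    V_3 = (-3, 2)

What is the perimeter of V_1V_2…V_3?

60

|V_1V_2| = √((0)² + (-6)²) = √36 = 6
|V_2V_3| = √((-20)² + (21)²) = √841 = 29
|V_3V_1| = √((20)² + (-15)²) = √625 = 25
Perimeter = 6 + 29 + 25 = 60.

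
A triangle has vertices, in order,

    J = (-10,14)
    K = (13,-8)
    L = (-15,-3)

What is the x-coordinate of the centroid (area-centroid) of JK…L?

Apply the shoelace formula. First the cross-terms c_i = x_i·y_{i+1} − x_{i+1}·y_i:
  -102, -159, -240  ⇒  2A = -501, A = -250.5.
Then Σ (x_i + x_{i+1})·c_i = 6012, so x̄ = 6012 / (6·(-250.5)) = -4.

-4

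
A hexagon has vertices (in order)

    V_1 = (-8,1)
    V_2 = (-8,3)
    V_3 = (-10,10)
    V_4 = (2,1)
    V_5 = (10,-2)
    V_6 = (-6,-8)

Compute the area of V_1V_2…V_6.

V_1→V_2: (-8)(3) − (-8)(1) = -16
V_2→V_3: (-8)(10) − (-10)(3) = -50
V_3→V_4: (-10)(1) − (2)(10) = -30
V_4→V_5: (2)(-2) − (10)(1) = -14
V_5→V_6: (10)(-8) − (-6)(-2) = -92
V_6→V_1: (-6)(1) − (-8)(-8) = -70
Σ = -272
Area = |Σ|/2 = 136.

136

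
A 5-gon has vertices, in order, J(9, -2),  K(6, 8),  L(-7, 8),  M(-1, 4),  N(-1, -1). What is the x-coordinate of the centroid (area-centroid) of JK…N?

697/276

Apply the surveyor's formula. First the cross-terms c_i = x_i·y_{i+1} − x_{i+1}·y_i:
  84, 104, -20, 5, 11  ⇒  2A = 184, A = 92.
Then Σ (x_i + x_{i+1})·c_i = 1394, so x̄ = 1394 / (6·92) = 697/276.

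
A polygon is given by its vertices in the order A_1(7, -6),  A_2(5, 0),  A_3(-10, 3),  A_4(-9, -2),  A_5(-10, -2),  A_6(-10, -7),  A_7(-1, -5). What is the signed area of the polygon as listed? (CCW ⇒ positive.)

112

Apply the surveyor's formula: 2A = Σ (x_i·y_{i+1} − x_{i+1}·y_i), indices taken mod 7.
Σ = (30) + (15) + (47) + (-2) + (50) + (43) + (41) = 224
Signed area = Σ/2 = 112 (positive ⇒ counter-clockwise traversal).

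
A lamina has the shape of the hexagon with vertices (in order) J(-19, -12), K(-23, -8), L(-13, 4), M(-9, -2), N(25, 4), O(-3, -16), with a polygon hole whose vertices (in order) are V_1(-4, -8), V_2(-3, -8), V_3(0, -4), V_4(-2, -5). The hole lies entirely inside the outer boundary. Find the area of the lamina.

446

Outer boundary:
Apply the shoelace (surveyor's) formula: 2A = Σ (x_i·y_{i+1} − x_{i+1}·y_i), indices taken mod 6.
Σ = (-124) + (-196) + (62) + (14) + (-388) + (-268) = -900
Area = |Σ|/2 = 450.
Hole:
Apply Gauss's area formula: 2A = Σ (x_i·y_{i+1} − x_{i+1}·y_i), indices taken mod 4.
Cross-terms: 8, 12, -8, -4  ⇒  Σ = 8
Area = |Σ|/2 = 4.
Net area = 450 − 4 = 446.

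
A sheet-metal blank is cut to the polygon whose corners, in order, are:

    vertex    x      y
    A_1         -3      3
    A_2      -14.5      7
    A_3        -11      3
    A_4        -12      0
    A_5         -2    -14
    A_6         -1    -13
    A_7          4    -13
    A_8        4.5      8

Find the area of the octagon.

232.5

Apply the shoelace (surveyor's) formula: 2A = Σ (x_i·y_{i+1} − x_{i+1}·y_i), indices taken mod 8.
Cross-terms: 22.5, 33.5, 36, 168, 12, 65, 90.5, 37.5  ⇒  Σ = 465
Area = |Σ|/2 = 232.5.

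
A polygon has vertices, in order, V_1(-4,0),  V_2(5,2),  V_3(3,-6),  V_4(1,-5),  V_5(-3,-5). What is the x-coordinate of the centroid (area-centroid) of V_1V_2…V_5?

Apply Gauss's area formula. First the cross-terms c_i = x_i·y_{i+1} − x_{i+1}·y_i:
  -8, -36, -9, -20, -20  ⇒  2A = -93, A = -46.5.
Then Σ (x_i + x_{i+1})·c_i = -152, so x̄ = -152 / (6·(-46.5)) = 152/279.

152/279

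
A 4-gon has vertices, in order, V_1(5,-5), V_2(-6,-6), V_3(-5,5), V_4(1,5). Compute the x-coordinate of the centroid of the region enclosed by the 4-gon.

Apply Gauss's area formula. First the cross-terms c_i = x_i·y_{i+1} − x_{i+1}·y_i:
  -60, -60, -30, -30  ⇒  2A = -180, A = -90.
Then Σ (x_i + x_{i+1})·c_i = 660, so x̄ = 660 / (6·(-90)) = -11/9.

-11/9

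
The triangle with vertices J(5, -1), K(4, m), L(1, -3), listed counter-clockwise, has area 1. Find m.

-1

The doubled signed area Σ (x_i y_{i+1} − x_{i+1} y_i) is linear in m.
With m=0 it equals 6; the coefficient of m is 4 (from the two edges through K).
So 4·m + 6 = 2·1 = 2 ⇒ m = -1.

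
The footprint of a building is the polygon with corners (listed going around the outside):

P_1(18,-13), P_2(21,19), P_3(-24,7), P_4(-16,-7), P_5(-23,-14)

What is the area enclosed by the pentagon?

1056

Apply the shoelace formula: 2A = Σ (x_i·y_{i+1} − x_{i+1}·y_i), indices taken mod 5.
Σ = (615) + (603) + (280) + (63) + (551) = 2112
Area = |Σ|/2 = 1056.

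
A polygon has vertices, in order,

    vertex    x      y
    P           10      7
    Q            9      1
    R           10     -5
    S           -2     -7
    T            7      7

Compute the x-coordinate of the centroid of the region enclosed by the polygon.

479/87

Apply the surveyor's formula. First the cross-terms c_i = x_i·y_{i+1} − x_{i+1}·y_i:
  -53, -55, -80, 35, -21  ⇒  2A = -174, A = -87.
Then Σ (x_i + x_{i+1})·c_i = -2874, so x̄ = -2874 / (6·(-87)) = 479/87.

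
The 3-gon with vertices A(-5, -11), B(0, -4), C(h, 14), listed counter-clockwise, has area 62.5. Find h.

-5

The doubled signed area Σ (x_i y_{i+1} − x_{i+1} y_i) is linear in h.
With h=0 it equals 90; the coefficient of h is -7 (from the two edges through C).
So -7·h + 90 = 2·62.5 = 125 ⇒ h = -5.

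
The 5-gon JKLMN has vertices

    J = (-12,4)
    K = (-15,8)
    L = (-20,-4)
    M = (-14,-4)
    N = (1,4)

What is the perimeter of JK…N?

|JK| = √((-3)² + (4)²) = √25 = 5
|KL| = √((-5)² + (-12)²) = √169 = 13
|LM| = √((6)² + (0)²) = √36 = 6
|MN| = √((15)² + (8)²) = √289 = 17
|NJ| = √((-13)² + (0)²) = √169 = 13
Perimeter = 5 + 13 + 6 + 17 + 13 = 54.

54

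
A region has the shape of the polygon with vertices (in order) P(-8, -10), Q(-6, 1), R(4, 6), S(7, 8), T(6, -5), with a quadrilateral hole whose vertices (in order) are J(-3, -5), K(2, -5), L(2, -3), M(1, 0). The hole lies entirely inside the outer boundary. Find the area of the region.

137

Outer boundary:
Apply Gauss's area formula: 2A = Σ (x_i·y_{i+1} − x_{i+1}·y_i), indices taken mod 5.
P→Q: (-8)(1) − (-6)(-10) = -68
Q→R: (-6)(6) − (4)(1) = -40
R→S: (4)(8) − (7)(6) = -10
S→T: (7)(-5) − (6)(8) = -83
T→P: (6)(-10) − (-8)(-5) = -100
Σ = -301
Area = |Σ|/2 = 150.5.
Hole:
J→K: (-3)(-5) − (2)(-5) = 25
K→L: (2)(-3) − (2)(-5) = 4
L→M: (2)(0) − (1)(-3) = 3
M→J: (1)(-5) − (-3)(0) = -5
Σ = 27
Area = |Σ|/2 = 13.5.
Net area = 150.5 − 13.5 = 137.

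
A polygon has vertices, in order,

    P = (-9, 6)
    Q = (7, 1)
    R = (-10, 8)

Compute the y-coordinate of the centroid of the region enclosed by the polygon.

Apply Gauss's area formula. First the cross-terms c_i = x_i·y_{i+1} − x_{i+1}·y_i:
  -51, 66, 12  ⇒  2A = 27, A = 13.5.
Then Σ (y_i + y_{i+1})·c_i = 405, so ȳ = 405 / (6·13.5) = 5.

5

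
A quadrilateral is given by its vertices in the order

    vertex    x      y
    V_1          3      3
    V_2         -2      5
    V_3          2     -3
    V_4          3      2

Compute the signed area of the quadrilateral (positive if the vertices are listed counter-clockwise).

16.5

Cross-terms: 21, -4, 13, 3  ⇒  Σ = 33
Signed area = Σ/2 = 16.5 (positive ⇒ counter-clockwise traversal).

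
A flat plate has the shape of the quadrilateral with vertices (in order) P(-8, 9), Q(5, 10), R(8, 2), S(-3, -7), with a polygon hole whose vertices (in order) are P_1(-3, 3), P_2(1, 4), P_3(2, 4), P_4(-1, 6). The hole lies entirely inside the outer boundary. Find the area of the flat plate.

158

Outer boundary:
Apply Gauss's area formula: 2A = Σ (x_i·y_{i+1} − x_{i+1}·y_i), indices taken mod 4.
Σ = (-125) + (-70) + (-50) + (-83) = -328
Area = |Σ|/2 = 164.
Hole:
Cross-terms: -15, -4, 16, 15  ⇒  Σ = 12
Area = |Σ|/2 = 6.
Net area = 164 − 6 = 158.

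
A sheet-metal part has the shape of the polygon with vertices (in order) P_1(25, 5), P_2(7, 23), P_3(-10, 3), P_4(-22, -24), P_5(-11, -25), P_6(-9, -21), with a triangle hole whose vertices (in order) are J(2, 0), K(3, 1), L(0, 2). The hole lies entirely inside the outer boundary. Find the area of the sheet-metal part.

Outer boundary:
P_1→P_2: (25)(23) − (7)(5) = 540
P_2→P_3: (7)(3) − (-10)(23) = 251
P_3→P_4: (-10)(-24) − (-22)(3) = 306
P_4→P_5: (-22)(-25) − (-11)(-24) = 286
P_5→P_6: (-11)(-21) − (-9)(-25) = 6
P_6→P_1: (-9)(5) − (25)(-21) = 480
Σ = 1869
Area = |Σ|/2 = 934.5.
Hole:
Apply the surveyor's formula: 2A = Σ (x_i·y_{i+1} − x_{i+1}·y_i), indices taken mod 3.
J→K: (2)(1) − (3)(0) = 2
K→L: (3)(2) − (0)(1) = 6
L→J: (0)(0) − (2)(2) = -4
Σ = 4
Area = |Σ|/2 = 2.
Net area = 934.5 − 2 = 932.5.

932.5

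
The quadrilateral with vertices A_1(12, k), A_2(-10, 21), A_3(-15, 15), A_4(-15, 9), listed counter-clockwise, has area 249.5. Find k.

Write out the shoelace sum; only the two edges meeting at A_1 involve k:
2·Area = [((-15)·k − 12·9) + (12·21 − (-10)·k)] + 255
       = -5·k + 399 = 499
⇒ k = -20.

-20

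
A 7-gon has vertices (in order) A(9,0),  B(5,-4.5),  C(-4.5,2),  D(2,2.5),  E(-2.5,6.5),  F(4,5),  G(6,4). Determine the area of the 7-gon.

67.625

Apply Gauss's area formula: 2A = Σ (x_i·y_{i+1} − x_{i+1}·y_i), indices taken mod 7.
Σ = (-40.5) + (-10.25) + (-15.25) + (19.25) + (-38.5) + (-14) + (-36) = -135.25
Area = |Σ|/2 = 67.625.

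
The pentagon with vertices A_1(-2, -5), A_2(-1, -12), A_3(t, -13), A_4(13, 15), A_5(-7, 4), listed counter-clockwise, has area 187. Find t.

Write out the shoelace sum; only the two edges meeting at A_3 involve t:
2·Area = [((-1)·(-13) − t·(-12)) + (t·15 − 13·(-13))] + 219
       = 27·t + 401 = 374
⇒ t = -1.

-1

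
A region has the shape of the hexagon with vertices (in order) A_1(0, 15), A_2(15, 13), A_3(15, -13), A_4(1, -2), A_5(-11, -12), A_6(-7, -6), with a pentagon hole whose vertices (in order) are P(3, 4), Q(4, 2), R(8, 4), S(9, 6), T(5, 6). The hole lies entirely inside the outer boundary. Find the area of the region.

Outer boundary:
Apply the surveyor's formula: 2A = Σ (x_i·y_{i+1} − x_{i+1}·y_i), indices taken mod 6.
Σ = (-225) + (-390) + (-17) + (-34) + (-18) + (-105) = -789
Area = |Σ|/2 = 394.5.
Hole:
Apply the shoelace formula: 2A = Σ (x_i·y_{i+1} − x_{i+1}·y_i), indices taken mod 5.
Cross-terms: -10, 0, 12, 24, 2  ⇒  Σ = 28
Area = |Σ|/2 = 14.
Net area = 394.5 − 14 = 380.5.

380.5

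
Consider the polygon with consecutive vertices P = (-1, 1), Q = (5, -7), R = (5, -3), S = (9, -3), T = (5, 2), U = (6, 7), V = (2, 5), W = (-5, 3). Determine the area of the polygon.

67.5

Apply the shoelace formula: 2A = Σ (x_i·y_{i+1} − x_{i+1}·y_i), indices taken mod 8.
Σ = (2) + (20) + (12) + (33) + (23) + (16) + (31) + (-2) = 135
Area = |Σ|/2 = 67.5.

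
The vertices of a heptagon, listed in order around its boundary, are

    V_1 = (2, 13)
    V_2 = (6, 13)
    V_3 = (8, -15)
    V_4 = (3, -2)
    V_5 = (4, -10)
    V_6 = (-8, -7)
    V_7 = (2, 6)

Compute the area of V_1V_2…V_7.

183.5

Σ = (-52) + (-194) + (29) + (-22) + (-108) + (-34) + (14) = -367
Area = |Σ|/2 = 183.5.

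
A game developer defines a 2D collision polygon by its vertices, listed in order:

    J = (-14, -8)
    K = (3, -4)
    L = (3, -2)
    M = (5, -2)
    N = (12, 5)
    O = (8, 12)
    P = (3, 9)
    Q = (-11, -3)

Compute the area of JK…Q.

Apply the shoelace formula: 2A = Σ (x_i·y_{i+1} − x_{i+1}·y_i), indices taken mod 8.
Cross-terms: 80, 6, 4, 49, 104, 36, 90, 46  ⇒  Σ = 415
Area = |Σ|/2 = 207.5.

207.5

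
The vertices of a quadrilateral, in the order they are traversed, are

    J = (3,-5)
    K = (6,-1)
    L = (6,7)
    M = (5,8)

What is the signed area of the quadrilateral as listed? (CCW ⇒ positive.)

19.5

Σ = (27) + (48) + (13) + (-49) = 39
Signed area = Σ/2 = 19.5 (positive ⇒ counter-clockwise traversal).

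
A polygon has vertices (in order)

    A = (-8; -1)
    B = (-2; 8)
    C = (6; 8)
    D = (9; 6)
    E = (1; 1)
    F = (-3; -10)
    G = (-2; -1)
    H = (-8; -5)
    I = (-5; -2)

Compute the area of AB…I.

102.5

Σ = (-66) + (-64) + (-36) + (3) + (-7) + (-17) + (2) + (-9) + (-11) = -205
Area = |Σ|/2 = 102.5.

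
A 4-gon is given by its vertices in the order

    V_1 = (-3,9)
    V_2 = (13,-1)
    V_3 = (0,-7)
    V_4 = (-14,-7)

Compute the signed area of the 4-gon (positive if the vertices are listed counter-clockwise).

V_1→V_2: (-3)(-1) − (13)(9) = -114
V_2→V_3: (13)(-7) − (0)(-1) = -91
V_3→V_4: (0)(-7) − (-14)(-7) = -98
V_4→V_1: (-14)(9) − (-3)(-7) = -147
Σ = -450
Signed area = Σ/2 = -225 (negative ⇒ clockwise traversal).

-225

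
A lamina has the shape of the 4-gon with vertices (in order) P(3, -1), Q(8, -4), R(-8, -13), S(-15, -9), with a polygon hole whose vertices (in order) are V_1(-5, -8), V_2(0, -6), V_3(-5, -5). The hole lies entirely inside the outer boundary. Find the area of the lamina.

Outer boundary:
Σ = (-4) + (-136) + (-123) + (42) = -221
Area = |Σ|/2 = 110.5.
Hole:
Apply the shoelace formula: 2A = Σ (x_i·y_{i+1} − x_{i+1}·y_i), indices taken mod 3.
V_1→V_2: (-5)(-6) − (0)(-8) = 30
V_2→V_3: (0)(-5) − (-5)(-6) = -30
V_3→V_1: (-5)(-8) − (-5)(-5) = 15
Σ = 15
Area = |Σ|/2 = 7.5.
Net area = 110.5 − 7.5 = 103.

103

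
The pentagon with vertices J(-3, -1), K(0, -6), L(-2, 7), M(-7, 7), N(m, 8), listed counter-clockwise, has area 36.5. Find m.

-8

Write out the shoelace sum; only the two edges meeting at N involve m:
2·Area = [((-7)·8 − m·7) + (m·(-1) − (-3)·8)] + 41
       = -8·m + 9 = 73
⇒ m = -8.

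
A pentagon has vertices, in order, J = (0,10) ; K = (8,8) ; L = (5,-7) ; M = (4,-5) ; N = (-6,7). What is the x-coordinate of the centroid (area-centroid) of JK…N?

Apply the shoelace formula. First the cross-terms c_i = x_i·y_{i+1} − x_{i+1}·y_i:
  -80, -96, 3, -2, -60  ⇒  2A = -235, A = -117.5.
Then Σ (x_i + x_{i+1})·c_i = -1497, so x̄ = -1497 / (6·(-117.5)) = 499/235.

499/235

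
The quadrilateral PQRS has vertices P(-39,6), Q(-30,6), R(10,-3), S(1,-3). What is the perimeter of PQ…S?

100

|PQ| = √((9)² + (0)²) = √81 = 9
|QR| = √((40)² + (-9)²) = √1681 = 41
|RS| = √((-9)² + (0)²) = √81 = 9
|SP| = √((-40)² + (9)²) = √1681 = 41
Perimeter = 9 + 41 + 9 + 41 = 100.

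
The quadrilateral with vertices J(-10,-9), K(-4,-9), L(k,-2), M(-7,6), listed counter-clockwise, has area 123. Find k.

5

The doubled signed area Σ (x_i y_{i+1} − x_{i+1} y_i) is linear in k.
With k=0 it equals 171; the coefficient of k is 15 (from the two edges through L).
So 15·k + 171 = 2·123 = 246 ⇒ k = 5.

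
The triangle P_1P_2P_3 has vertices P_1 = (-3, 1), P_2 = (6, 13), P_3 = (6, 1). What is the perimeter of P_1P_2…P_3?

36

|P_1P_2| = √((9)² + (12)²) = √225 = 15
|P_2P_3| = √((0)² + (-12)²) = √144 = 12
|P_3P_1| = √((-9)² + (0)²) = √81 = 9
Perimeter = 15 + 12 + 9 = 36.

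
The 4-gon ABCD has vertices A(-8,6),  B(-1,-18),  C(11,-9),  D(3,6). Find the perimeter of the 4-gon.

|AB| = √((7)² + (-24)²) = √625 = 25
|BC| = √((12)² + (9)²) = √225 = 15
|CD| = √((-8)² + (15)²) = √289 = 17
|DA| = √((-11)² + (0)²) = √121 = 11
Perimeter = 25 + 15 + 17 + 11 = 68.

68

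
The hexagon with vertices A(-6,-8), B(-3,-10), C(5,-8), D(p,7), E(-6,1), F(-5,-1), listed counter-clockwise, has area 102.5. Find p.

-3

The doubled signed area Σ (x_i y_{i+1} − x_{i+1} y_i) is linear in p.
With p=0 it equals 232; the coefficient of p is 9 (from the two edges through D).
So 9·p + 232 = 2·102.5 = 205 ⇒ p = -3.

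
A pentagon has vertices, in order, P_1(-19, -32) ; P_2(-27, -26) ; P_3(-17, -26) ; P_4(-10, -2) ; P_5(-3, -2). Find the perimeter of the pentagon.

86

|P_1P_2| = √((-8)² + (6)²) = √100 = 10
|P_2P_3| = √((10)² + (0)²) = √100 = 10
|P_3P_4| = √((7)² + (24)²) = √625 = 25
|P_4P_5| = √((7)² + (0)²) = √49 = 7
|P_5P_1| = √((-16)² + (-30)²) = √1156 = 34
Perimeter = 10 + 10 + 25 + 7 + 34 = 86.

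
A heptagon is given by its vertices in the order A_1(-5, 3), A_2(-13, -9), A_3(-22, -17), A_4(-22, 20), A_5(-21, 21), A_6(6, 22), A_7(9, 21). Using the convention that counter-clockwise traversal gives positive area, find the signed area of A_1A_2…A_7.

Apply the surveyor's formula: 2A = Σ (x_i·y_{i+1} − x_{i+1}·y_i), indices taken mod 7.
Cross-terms: 84, 23, -814, -42, -588, -72, 132  ⇒  Σ = -1277
Signed area = Σ/2 = -638.5 (negative ⇒ clockwise traversal).

-638.5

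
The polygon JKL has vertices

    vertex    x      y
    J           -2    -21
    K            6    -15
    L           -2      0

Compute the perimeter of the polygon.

|JK| = √((8)² + (6)²) = √100 = 10
|KL| = √((-8)² + (15)²) = √289 = 17
|LJ| = √((0)² + (-21)²) = √441 = 21
Perimeter = 10 + 17 + 21 = 48.

48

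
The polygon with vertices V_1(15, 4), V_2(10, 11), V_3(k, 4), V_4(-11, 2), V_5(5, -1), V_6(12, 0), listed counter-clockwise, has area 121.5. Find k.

3

The doubled signed area Σ (x_i y_{i+1} − x_{i+1} y_i) is linear in k.
With k=0 it equals 270; the coefficient of k is -9 (from the two edges through V_3).
So -9·k + 270 = 2·121.5 = 243 ⇒ k = 3.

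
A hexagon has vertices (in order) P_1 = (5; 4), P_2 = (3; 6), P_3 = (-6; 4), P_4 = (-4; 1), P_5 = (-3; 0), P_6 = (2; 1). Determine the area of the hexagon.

Apply Gauss's area formula: 2A = Σ (x_i·y_{i+1} − x_{i+1}·y_i), indices taken mod 6.
P_1→P_2: (5)(6) − (3)(4) = 18
P_2→P_3: (3)(4) − (-6)(6) = 48
P_3→P_4: (-6)(1) − (-4)(4) = 10
P_4→P_5: (-4)(0) − (-3)(1) = 3
P_5→P_6: (-3)(1) − (2)(0) = -3
P_6→P_1: (2)(4) − (5)(1) = 3
Σ = 79
Area = |Σ|/2 = 39.5.

39.5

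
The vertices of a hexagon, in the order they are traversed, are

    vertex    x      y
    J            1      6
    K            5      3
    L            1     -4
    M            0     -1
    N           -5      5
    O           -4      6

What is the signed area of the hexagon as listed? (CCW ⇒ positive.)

Apply the shoelace (surveyor's) formula: 2A = Σ (x_i·y_{i+1} − x_{i+1}·y_i), indices taken mod 6.
J→K: (1)(3) − (5)(6) = -27
K→L: (5)(-4) − (1)(3) = -23
L→M: (1)(-1) − (0)(-4) = -1
M→N: (0)(5) − (-5)(-1) = -5
N→O: (-5)(6) − (-4)(5) = -10
O→J: (-4)(6) − (1)(6) = -30
Σ = -96
Signed area = Σ/2 = -48 (negative ⇒ clockwise traversal).

-48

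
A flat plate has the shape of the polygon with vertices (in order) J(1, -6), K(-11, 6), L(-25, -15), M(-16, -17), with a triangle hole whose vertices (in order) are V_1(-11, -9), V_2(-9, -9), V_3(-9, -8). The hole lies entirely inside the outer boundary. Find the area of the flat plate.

275.5

Outer boundary:
Apply Gauss's area formula: 2A = Σ (x_i·y_{i+1} − x_{i+1}·y_i), indices taken mod 4.
Cross-terms: -60, 315, 185, 113  ⇒  Σ = 553
Area = |Σ|/2 = 276.5.
Hole:
Apply the shoelace formula: 2A = Σ (x_i·y_{i+1} − x_{i+1}·y_i), indices taken mod 3.
Cross-terms: 18, -9, -7  ⇒  Σ = 2
Area = |Σ|/2 = 1.
Net area = 276.5 − 1 = 275.5.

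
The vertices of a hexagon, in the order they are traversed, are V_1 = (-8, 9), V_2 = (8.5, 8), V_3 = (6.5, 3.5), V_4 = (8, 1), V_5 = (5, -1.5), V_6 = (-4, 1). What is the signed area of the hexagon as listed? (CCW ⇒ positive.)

Apply the shoelace formula: 2A = Σ (x_i·y_{i+1} − x_{i+1}·y_i), indices taken mod 6.
Σ = (-140.5) + (-22.25) + (-21.5) + (-17) + (-1) + (-28) = -230.25
Signed area = Σ/2 = -115.125 (negative ⇒ clockwise traversal).

-115.125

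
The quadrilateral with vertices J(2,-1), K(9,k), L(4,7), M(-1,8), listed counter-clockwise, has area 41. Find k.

The doubled signed area Σ (x_i y_{i+1} − x_{i+1} y_i) is linear in k.
With k=0 it equals 96; the coefficient of k is -2 (from the two edges through K).
So -2·k + 96 = 2·41 = 82 ⇒ k = 7.

7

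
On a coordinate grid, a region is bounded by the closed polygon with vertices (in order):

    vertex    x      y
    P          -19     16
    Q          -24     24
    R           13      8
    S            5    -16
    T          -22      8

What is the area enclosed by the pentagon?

668

Apply the surveyor's formula: 2A = Σ (x_i·y_{i+1} − x_{i+1}·y_i), indices taken mod 5.
Cross-terms: -72, -504, -248, -312, -200  ⇒  Σ = -1336
Area = |Σ|/2 = 668.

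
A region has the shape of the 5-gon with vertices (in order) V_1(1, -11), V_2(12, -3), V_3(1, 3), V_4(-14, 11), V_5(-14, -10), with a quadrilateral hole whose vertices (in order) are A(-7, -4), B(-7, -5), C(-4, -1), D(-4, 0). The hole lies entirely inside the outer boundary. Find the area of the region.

336.5

Outer boundary:
Cross-terms: 129, 39, 53, 294, 164  ⇒  Σ = 679
Area = |Σ|/2 = 339.5.
Hole:
A→B: (-7)(-5) − (-7)(-4) = 7
B→C: (-7)(-1) − (-4)(-5) = -13
C→D: (-4)(0) − (-4)(-1) = -4
D→A: (-4)(-4) − (-7)(0) = 16
Σ = 6
Area = |Σ|/2 = 3.
Net area = 339.5 − 3 = 336.5.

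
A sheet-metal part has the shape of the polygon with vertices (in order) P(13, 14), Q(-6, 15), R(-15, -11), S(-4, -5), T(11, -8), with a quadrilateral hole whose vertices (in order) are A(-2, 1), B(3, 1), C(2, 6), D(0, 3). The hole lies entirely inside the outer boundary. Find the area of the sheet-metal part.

461.5

Outer boundary:
Apply the surveyor's formula: 2A = Σ (x_i·y_{i+1} − x_{i+1}·y_i), indices taken mod 5.
Cross-terms: 279, 291, 31, 87, 258  ⇒  Σ = 946
Area = |Σ|/2 = 473.
Hole:
Apply Gauss's area formula: 2A = Σ (x_i·y_{i+1} − x_{i+1}·y_i), indices taken mod 4.
Σ = (-5) + (16) + (6) + (6) = 23
Area = |Σ|/2 = 11.5.
Net area = 473 − 11.5 = 461.5.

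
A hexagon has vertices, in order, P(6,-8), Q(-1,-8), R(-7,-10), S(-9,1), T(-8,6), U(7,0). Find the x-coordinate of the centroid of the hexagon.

-248/147

Apply the surveyor's formula. First the cross-terms c_i = x_i·y_{i+1} − x_{i+1}·y_i:
  -56, -46, -97, -46, -42, -56  ⇒  2A = -343, A = -171.5.
Then Σ (x_i + x_{i+1})·c_i = 1736, so x̄ = 1736 / (6·(-171.5)) = -248/147.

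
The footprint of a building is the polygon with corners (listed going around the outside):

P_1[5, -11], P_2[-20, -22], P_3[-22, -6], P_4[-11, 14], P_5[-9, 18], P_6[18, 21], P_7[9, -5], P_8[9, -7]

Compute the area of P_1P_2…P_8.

1007

Apply Gauss's area formula: 2A = Σ (x_i·y_{i+1} − x_{i+1}·y_i), indices taken mod 8.
Σ = (-330) + (-364) + (-374) + (-72) + (-513) + (-279) + (-18) + (-64) = -2014
Area = |Σ|/2 = 1007.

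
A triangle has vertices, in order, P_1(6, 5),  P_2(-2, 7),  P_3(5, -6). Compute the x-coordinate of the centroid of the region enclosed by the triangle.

Apply the shoelace (surveyor's) formula. First the cross-terms c_i = x_i·y_{i+1} − x_{i+1}·y_i:
  52, -23, 61  ⇒  2A = 90, A = 45.
Then Σ (x_i + x_{i+1})·c_i = 810, so x̄ = 810 / (6·45) = 3.

3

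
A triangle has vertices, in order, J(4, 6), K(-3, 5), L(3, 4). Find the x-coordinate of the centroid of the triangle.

Apply Gauss's area formula. First the cross-terms c_i = x_i·y_{i+1} − x_{i+1}·y_i:
  38, -27, 2  ⇒  2A = 13, A = 6.5.
Then Σ (x_i + x_{i+1})·c_i = 52, so x̄ = 52 / (6·6.5) = 4/3.

4/3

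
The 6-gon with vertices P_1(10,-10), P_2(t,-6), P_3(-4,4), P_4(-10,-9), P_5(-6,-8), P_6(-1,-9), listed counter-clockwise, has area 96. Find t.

2

The doubled signed area Σ (x_i y_{i+1} − x_{i+1} y_i) is linear in t.
With t=0 it equals 164; the coefficient of t is 14 (from the two edges through P_2).
So 14·t + 164 = 2·96 = 192 ⇒ t = 2.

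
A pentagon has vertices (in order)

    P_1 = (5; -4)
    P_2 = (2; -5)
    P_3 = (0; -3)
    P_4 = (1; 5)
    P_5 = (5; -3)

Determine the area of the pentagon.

26.5

Cross-terms: -17, -6, 3, -28, -5  ⇒  Σ = -53
Area = |Σ|/2 = 26.5.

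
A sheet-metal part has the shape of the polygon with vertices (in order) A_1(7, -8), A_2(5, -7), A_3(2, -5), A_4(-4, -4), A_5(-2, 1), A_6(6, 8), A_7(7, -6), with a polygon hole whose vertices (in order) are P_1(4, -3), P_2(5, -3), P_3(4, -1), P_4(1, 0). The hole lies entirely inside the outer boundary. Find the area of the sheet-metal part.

90

Outer boundary:
A_1→A_2: (7)(-7) − (5)(-8) = -9
A_2→A_3: (5)(-5) − (2)(-7) = -11
A_3→A_4: (2)(-4) − (-4)(-5) = -28
A_4→A_5: (-4)(1) − (-2)(-4) = -12
A_5→A_6: (-2)(8) − (6)(1) = -22
A_6→A_7: (6)(-6) − (7)(8) = -92
A_7→A_1: (7)(-8) − (7)(-6) = -14
Σ = -188
Area = |Σ|/2 = 94.
Hole:
Apply the shoelace (surveyor's) formula: 2A = Σ (x_i·y_{i+1} − x_{i+1}·y_i), indices taken mod 4.
Σ = (3) + (7) + (1) + (-3) = 8
Area = |Σ|/2 = 4.
Net area = 94 − 4 = 90.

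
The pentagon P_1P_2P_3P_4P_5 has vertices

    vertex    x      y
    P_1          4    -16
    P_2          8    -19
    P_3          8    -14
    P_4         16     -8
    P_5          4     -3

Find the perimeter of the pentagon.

|P_1P_2| = √((4)² + (-3)²) = √25 = 5
|P_2P_3| = √((0)² + (5)²) = √25 = 5
|P_3P_4| = √((8)² + (6)²) = √100 = 10
|P_4P_5| = √((-12)² + (5)²) = √169 = 13
|P_5P_1| = √((0)² + (-13)²) = √169 = 13
Perimeter = 5 + 5 + 10 + 13 + 13 = 46.

46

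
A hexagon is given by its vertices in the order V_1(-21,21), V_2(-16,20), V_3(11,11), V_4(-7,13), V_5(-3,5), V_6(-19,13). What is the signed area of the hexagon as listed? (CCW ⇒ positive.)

Cross-terms: -84, -396, 220, 4, 56, -126  ⇒  Σ = -326
Signed area = Σ/2 = -163 (negative ⇒ clockwise traversal).

-163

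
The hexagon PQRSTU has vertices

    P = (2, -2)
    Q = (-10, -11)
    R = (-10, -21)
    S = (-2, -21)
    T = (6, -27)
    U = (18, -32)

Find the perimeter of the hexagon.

|PQ| = √((-12)² + (-9)²) = √225 = 15
|QR| = √((0)² + (-10)²) = √100 = 10
|RS| = √((8)² + (0)²) = √64 = 8
|ST| = √((8)² + (-6)²) = √100 = 10
|TU| = √((12)² + (-5)²) = √169 = 13
|UP| = √((-16)² + (30)²) = √1156 = 34
Perimeter = 15 + 10 + 8 + 10 + 13 + 34 = 90.

90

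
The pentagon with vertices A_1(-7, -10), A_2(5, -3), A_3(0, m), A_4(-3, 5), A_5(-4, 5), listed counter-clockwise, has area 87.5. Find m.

The doubled signed area Σ (x_i y_{i+1} − x_{i+1} y_i) is linear in m.
With m=0 it equals 151; the coefficient of m is 8 (from the two edges through A_3).
So 8·m + 151 = 2·87.5 = 175 ⇒ m = 3.

3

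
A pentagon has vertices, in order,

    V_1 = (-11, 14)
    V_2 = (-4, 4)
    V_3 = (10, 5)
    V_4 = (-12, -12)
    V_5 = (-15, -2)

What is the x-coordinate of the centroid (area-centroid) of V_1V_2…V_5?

Apply the shoelace (surveyor's) formula. First the cross-terms c_i = x_i·y_{i+1} − x_{i+1}·y_i:
  12, -60, -60, -156, -232  ⇒  2A = -496, A = -248.
Then Σ (x_i + x_{i+1})·c_i = 9824, so x̄ = 9824 / (6·(-248)) = -614/93.

-614/93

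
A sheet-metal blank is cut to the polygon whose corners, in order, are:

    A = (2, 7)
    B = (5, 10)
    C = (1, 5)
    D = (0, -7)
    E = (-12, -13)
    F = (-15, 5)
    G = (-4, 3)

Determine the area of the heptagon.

Σ = (-15) + (15) + (-7) + (-84) + (-255) + (-25) + (-34) = -405
Area = |Σ|/2 = 202.5.

202.5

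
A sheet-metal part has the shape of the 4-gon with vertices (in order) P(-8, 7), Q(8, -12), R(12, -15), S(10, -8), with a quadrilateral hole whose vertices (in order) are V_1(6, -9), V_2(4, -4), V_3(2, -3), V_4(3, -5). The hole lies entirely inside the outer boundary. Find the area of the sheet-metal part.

Outer boundary:
Apply the surveyor's formula: 2A = Σ (x_i·y_{i+1} − x_{i+1}·y_i), indices taken mod 4.
Σ = (40) + (24) + (54) + (6) = 124
Area = |Σ|/2 = 62.
Hole:
Apply Gauss's area formula: 2A = Σ (x_i·y_{i+1} − x_{i+1}·y_i), indices taken mod 4.
V_1→V_2: (6)(-4) − (4)(-9) = 12
V_2→V_3: (4)(-3) − (2)(-4) = -4
V_3→V_4: (2)(-5) − (3)(-3) = -1
V_4→V_1: (3)(-9) − (6)(-5) = 3
Σ = 10
Area = |Σ|/2 = 5.
Net area = 62 − 5 = 57.

57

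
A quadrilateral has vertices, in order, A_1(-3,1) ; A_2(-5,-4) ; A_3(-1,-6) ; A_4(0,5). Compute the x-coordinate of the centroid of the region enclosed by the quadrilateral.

-332/159

Apply the shoelace formula. First the cross-terms c_i = x_i·y_{i+1} − x_{i+1}·y_i:
  17, 26, -5, 15  ⇒  2A = 53, A = 26.5.
Then Σ (x_i + x_{i+1})·c_i = -332, so x̄ = -332 / (6·26.5) = -332/159.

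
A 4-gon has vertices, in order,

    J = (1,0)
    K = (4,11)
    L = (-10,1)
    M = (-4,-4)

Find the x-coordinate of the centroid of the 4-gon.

-419/173

Apply the shoelace (surveyor's) formula. First the cross-terms c_i = x_i·y_{i+1} − x_{i+1}·y_i:
  11, 114, 44, 4  ⇒  2A = 173, A = 86.5.
Then Σ (x_i + x_{i+1})·c_i = -1257, so x̄ = -1257 / (6·86.5) = -419/173.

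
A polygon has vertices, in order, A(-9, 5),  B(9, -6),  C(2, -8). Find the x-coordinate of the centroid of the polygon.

Apply the shoelace (surveyor's) formula. First the cross-terms c_i = x_i·y_{i+1} − x_{i+1}·y_i:
  9, -60, -62  ⇒  2A = -113, A = -56.5.
Then Σ (x_i + x_{i+1})·c_i = -226, so x̄ = -226 / (6·(-56.5)) = 2/3.

2/3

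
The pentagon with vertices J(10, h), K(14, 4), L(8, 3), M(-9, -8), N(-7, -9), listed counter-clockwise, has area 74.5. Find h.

-1

The doubled signed area Σ (x_i y_{i+1} − x_{i+1} y_i) is linear in h.
With h=0 it equals 128; the coefficient of h is -21 (from the two edges through J).
So -21·h + 128 = 2·74.5 = 149 ⇒ h = -1.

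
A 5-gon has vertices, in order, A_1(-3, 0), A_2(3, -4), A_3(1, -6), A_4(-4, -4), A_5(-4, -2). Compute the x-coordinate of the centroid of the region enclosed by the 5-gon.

-67/66

Apply the shoelace (surveyor's) formula. First the cross-terms c_i = x_i·y_{i+1} − x_{i+1}·y_i:
  12, -14, -28, -8, -6  ⇒  2A = -44, A = -22.
Then Σ (x_i + x_{i+1})·c_i = 134, so x̄ = 134 / (6·(-22)) = -67/66.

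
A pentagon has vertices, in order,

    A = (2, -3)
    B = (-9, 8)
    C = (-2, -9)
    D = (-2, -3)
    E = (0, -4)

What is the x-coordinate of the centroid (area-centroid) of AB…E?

Apply the surveyor's formula. First the cross-terms c_i = x_i·y_{i+1} − x_{i+1}·y_i:
  -11, 97, -12, 8, 8  ⇒  2A = 90, A = 45.
Then Σ (x_i + x_{i+1})·c_i = -942, so x̄ = -942 / (6·45) = -157/45.

-157/45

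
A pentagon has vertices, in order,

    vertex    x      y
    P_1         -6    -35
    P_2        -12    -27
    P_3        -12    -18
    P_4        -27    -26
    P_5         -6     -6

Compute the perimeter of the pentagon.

|P_1P_2| = √((-6)² + (8)²) = √100 = 10
|P_2P_3| = √((0)² + (9)²) = √81 = 9
|P_3P_4| = √((-15)² + (-8)²) = √289 = 17
|P_4P_5| = √((21)² + (20)²) = √841 = 29
|P_5P_1| = √((0)² + (-29)²) = √841 = 29
Perimeter = 10 + 9 + 17 + 29 + 29 = 94.

94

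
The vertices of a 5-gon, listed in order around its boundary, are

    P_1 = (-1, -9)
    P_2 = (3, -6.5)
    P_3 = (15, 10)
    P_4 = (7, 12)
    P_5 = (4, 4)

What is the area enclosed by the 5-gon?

109.5

Apply the surveyor's formula: 2A = Σ (x_i·y_{i+1} − x_{i+1}·y_i), indices taken mod 5.
Σ = (33.5) + (127.5) + (110) + (-20) + (-32) = 219
Area = |Σ|/2 = 109.5.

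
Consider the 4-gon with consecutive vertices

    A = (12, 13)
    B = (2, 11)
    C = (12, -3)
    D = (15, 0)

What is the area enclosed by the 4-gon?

Apply the shoelace formula: 2A = Σ (x_i·y_{i+1} − x_{i+1}·y_i), indices taken mod 4.
Cross-terms: 106, -138, 45, 195  ⇒  Σ = 208
Area = |Σ|/2 = 104.

104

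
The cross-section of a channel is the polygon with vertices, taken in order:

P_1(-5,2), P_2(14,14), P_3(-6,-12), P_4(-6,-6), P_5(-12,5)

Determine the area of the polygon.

159.5

Σ = (-98) + (-84) + (-36) + (-102) + (1) = -319
Area = |Σ|/2 = 159.5.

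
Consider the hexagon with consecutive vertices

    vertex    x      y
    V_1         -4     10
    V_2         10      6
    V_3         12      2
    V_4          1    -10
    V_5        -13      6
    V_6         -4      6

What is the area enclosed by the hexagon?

246

Cross-terms: -124, -52, -122, -124, -54, -16  ⇒  Σ = -492
Area = |Σ|/2 = 246.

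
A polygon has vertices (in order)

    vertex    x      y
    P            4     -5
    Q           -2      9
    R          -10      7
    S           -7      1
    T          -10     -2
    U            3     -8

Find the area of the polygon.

Apply the surveyor's formula: 2A = Σ (x_i·y_{i+1} − x_{i+1}·y_i), indices taken mod 6.
P→Q: (4)(9) − (-2)(-5) = 26
Q→R: (-2)(7) − (-10)(9) = 76
R→S: (-10)(1) − (-7)(7) = 39
S→T: (-7)(-2) − (-10)(1) = 24
T→U: (-10)(-8) − (3)(-2) = 86
U→P: (3)(-5) − (4)(-8) = 17
Σ = 268
Area = |Σ|/2 = 134.

134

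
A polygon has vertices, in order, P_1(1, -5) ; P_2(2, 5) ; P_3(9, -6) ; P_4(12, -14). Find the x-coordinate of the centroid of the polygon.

Apply the surveyor's formula. First the cross-terms c_i = x_i·y_{i+1} − x_{i+1}·y_i:
  15, -57, -54, -46  ⇒  2A = -142, A = -71.
Then Σ (x_i + x_{i+1})·c_i = -2314, so x̄ = -2314 / (6·(-71)) = 1157/213.

1157/213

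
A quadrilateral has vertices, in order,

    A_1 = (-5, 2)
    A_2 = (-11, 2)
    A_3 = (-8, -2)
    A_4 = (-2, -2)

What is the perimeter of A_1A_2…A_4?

22

|A_1A_2| = √((-6)² + (0)²) = √36 = 6
|A_2A_3| = √((3)² + (-4)²) = √25 = 5
|A_3A_4| = √((6)² + (0)²) = √36 = 6
|A_4A_1| = √((-3)² + (4)²) = √25 = 5
Perimeter = 6 + 5 + 6 + 5 = 22.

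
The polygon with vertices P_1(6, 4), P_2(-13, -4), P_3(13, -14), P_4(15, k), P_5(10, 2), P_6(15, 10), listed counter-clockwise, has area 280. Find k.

The doubled signed area Σ (x_i y_{i+1} − x_{i+1} y_i) is linear in k.
With k=0 it equals 572; the coefficient of k is 3 (from the two edges through P_4).
So 3·k + 572 = 2·280 = 560 ⇒ k = -4.

-4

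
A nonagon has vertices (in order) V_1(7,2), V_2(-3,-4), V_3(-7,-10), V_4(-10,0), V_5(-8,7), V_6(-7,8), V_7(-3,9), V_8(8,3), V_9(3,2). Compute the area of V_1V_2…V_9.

Apply the shoelace formula: 2A = Σ (x_i·y_{i+1} − x_{i+1}·y_i), indices taken mod 9.
V_1→V_2: (7)(-4) − (-3)(2) = -22
V_2→V_3: (-3)(-10) − (-7)(-4) = 2
V_3→V_4: (-7)(0) − (-10)(-10) = -100
V_4→V_5: (-10)(7) − (-8)(0) = -70
V_5→V_6: (-8)(8) − (-7)(7) = -15
V_6→V_7: (-7)(9) − (-3)(8) = -39
V_7→V_8: (-3)(3) − (8)(9) = -81
V_8→V_9: (8)(2) − (3)(3) = 7
V_9→V_1: (3)(2) − (7)(2) = -8
Σ = -326
Area = |Σ|/2 = 163.

163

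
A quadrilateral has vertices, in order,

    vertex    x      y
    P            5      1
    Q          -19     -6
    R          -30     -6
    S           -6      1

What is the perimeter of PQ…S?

|PQ| = √((-24)² + (-7)²) = √625 = 25
|QR| = √((-11)² + (0)²) = √121 = 11
|RS| = √((24)² + (7)²) = √625 = 25
|SP| = √((11)² + (0)²) = √121 = 11
Perimeter = 25 + 11 + 25 + 11 = 72.

72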